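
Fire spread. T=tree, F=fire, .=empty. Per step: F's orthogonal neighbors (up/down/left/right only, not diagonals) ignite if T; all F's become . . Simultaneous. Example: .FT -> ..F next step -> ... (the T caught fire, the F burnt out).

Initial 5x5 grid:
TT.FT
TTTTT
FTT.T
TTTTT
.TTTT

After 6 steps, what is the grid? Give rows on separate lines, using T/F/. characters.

Step 1: 5 trees catch fire, 2 burn out
  TT..F
  FTTFT
  .FT.T
  FTTTT
  .TTTT
Step 2: 6 trees catch fire, 5 burn out
  FT...
  .FF.F
  ..F.T
  .FTTT
  .TTTT
Step 3: 4 trees catch fire, 6 burn out
  .F...
  .....
  ....F
  ..FTT
  .FTTT
Step 4: 3 trees catch fire, 4 burn out
  .....
  .....
  .....
  ...FF
  ..FTT
Step 5: 2 trees catch fire, 3 burn out
  .....
  .....
  .....
  .....
  ...FF
Step 6: 0 trees catch fire, 2 burn out
  .....
  .....
  .....
  .....
  .....

.....
.....
.....
.....
.....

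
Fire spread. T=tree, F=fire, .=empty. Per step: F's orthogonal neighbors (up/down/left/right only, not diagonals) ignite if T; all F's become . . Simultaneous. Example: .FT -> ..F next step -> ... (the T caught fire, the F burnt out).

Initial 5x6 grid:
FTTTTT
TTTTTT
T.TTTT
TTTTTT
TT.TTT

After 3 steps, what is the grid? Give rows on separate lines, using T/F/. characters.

Step 1: 2 trees catch fire, 1 burn out
  .FTTTT
  FTTTTT
  T.TTTT
  TTTTTT
  TT.TTT
Step 2: 3 trees catch fire, 2 burn out
  ..FTTT
  .FTTTT
  F.TTTT
  TTTTTT
  TT.TTT
Step 3: 3 trees catch fire, 3 burn out
  ...FTT
  ..FTTT
  ..TTTT
  FTTTTT
  TT.TTT

...FTT
..FTTT
..TTTT
FTTTTT
TT.TTT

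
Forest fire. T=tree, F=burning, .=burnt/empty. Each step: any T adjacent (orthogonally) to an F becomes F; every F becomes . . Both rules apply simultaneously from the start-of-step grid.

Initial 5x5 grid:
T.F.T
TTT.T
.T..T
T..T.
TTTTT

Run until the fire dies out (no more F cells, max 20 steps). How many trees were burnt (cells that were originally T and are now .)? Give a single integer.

Step 1: +1 fires, +1 burnt (F count now 1)
Step 2: +1 fires, +1 burnt (F count now 1)
Step 3: +2 fires, +1 burnt (F count now 2)
Step 4: +1 fires, +2 burnt (F count now 1)
Step 5: +0 fires, +1 burnt (F count now 0)
Fire out after step 5
Initially T: 15, now '.': 15
Total burnt (originally-T cells now '.'): 5

Answer: 5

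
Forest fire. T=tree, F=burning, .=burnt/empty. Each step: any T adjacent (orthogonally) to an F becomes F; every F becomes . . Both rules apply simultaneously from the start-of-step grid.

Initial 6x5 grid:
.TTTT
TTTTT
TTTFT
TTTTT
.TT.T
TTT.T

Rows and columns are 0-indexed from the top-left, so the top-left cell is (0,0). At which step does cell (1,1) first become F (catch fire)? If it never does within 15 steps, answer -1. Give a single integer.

Step 1: cell (1,1)='T' (+4 fires, +1 burnt)
Step 2: cell (1,1)='T' (+6 fires, +4 burnt)
Step 3: cell (1,1)='F' (+7 fires, +6 burnt)
  -> target ignites at step 3
Step 4: cell (1,1)='.' (+6 fires, +7 burnt)
Step 5: cell (1,1)='.' (+1 fires, +6 burnt)
Step 6: cell (1,1)='.' (+1 fires, +1 burnt)
Step 7: cell (1,1)='.' (+0 fires, +1 burnt)
  fire out at step 7

3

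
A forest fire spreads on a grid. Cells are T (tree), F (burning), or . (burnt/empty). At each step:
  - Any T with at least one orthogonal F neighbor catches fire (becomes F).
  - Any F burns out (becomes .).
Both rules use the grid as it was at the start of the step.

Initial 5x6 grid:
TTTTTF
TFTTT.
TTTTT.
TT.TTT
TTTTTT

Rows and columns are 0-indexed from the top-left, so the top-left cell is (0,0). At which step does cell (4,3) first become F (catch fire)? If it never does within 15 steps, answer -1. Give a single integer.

Step 1: cell (4,3)='T' (+5 fires, +2 burnt)
Step 2: cell (4,3)='T' (+8 fires, +5 burnt)
Step 3: cell (4,3)='T' (+4 fires, +8 burnt)
Step 4: cell (4,3)='T' (+4 fires, +4 burnt)
Step 5: cell (4,3)='F' (+3 fires, +4 burnt)
  -> target ignites at step 5
Step 6: cell (4,3)='.' (+1 fires, +3 burnt)
Step 7: cell (4,3)='.' (+0 fires, +1 burnt)
  fire out at step 7

5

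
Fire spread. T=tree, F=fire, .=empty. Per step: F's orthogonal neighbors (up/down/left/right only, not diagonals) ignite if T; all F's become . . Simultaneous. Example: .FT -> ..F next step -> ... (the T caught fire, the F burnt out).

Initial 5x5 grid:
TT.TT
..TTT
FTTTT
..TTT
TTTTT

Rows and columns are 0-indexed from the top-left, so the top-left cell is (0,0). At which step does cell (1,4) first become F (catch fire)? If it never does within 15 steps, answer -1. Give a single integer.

Step 1: cell (1,4)='T' (+1 fires, +1 burnt)
Step 2: cell (1,4)='T' (+1 fires, +1 burnt)
Step 3: cell (1,4)='T' (+3 fires, +1 burnt)
Step 4: cell (1,4)='T' (+4 fires, +3 burnt)
Step 5: cell (1,4)='F' (+5 fires, +4 burnt)
  -> target ignites at step 5
Step 6: cell (1,4)='.' (+3 fires, +5 burnt)
Step 7: cell (1,4)='.' (+0 fires, +3 burnt)
  fire out at step 7

5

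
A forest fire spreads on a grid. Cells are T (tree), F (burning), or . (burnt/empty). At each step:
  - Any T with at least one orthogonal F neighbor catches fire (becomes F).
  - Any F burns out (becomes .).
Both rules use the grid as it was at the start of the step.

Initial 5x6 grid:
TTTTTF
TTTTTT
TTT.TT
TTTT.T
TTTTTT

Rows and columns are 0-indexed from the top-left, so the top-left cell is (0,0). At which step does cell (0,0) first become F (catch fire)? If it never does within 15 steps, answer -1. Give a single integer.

Step 1: cell (0,0)='T' (+2 fires, +1 burnt)
Step 2: cell (0,0)='T' (+3 fires, +2 burnt)
Step 3: cell (0,0)='T' (+4 fires, +3 burnt)
Step 4: cell (0,0)='T' (+3 fires, +4 burnt)
Step 5: cell (0,0)='F' (+4 fires, +3 burnt)
  -> target ignites at step 5
Step 6: cell (0,0)='.' (+4 fires, +4 burnt)
Step 7: cell (0,0)='.' (+4 fires, +4 burnt)
Step 8: cell (0,0)='.' (+2 fires, +4 burnt)
Step 9: cell (0,0)='.' (+1 fires, +2 burnt)
Step 10: cell (0,0)='.' (+0 fires, +1 burnt)
  fire out at step 10

5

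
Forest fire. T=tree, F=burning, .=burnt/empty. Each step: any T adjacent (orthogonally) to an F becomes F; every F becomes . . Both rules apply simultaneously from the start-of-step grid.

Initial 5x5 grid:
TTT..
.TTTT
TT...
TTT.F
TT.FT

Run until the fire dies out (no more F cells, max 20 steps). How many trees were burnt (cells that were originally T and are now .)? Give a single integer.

Answer: 1

Derivation:
Step 1: +1 fires, +2 burnt (F count now 1)
Step 2: +0 fires, +1 burnt (F count now 0)
Fire out after step 2
Initially T: 15, now '.': 11
Total burnt (originally-T cells now '.'): 1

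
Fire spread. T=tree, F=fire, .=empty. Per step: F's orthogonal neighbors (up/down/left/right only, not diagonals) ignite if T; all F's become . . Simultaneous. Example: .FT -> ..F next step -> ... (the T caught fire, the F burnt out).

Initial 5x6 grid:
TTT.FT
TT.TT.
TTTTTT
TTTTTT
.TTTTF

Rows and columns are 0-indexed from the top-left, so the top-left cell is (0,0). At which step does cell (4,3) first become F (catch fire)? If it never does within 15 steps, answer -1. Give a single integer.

Step 1: cell (4,3)='T' (+4 fires, +2 burnt)
Step 2: cell (4,3)='F' (+5 fires, +4 burnt)
  -> target ignites at step 2
Step 3: cell (4,3)='.' (+3 fires, +5 burnt)
Step 4: cell (4,3)='.' (+3 fires, +3 burnt)
Step 5: cell (4,3)='.' (+2 fires, +3 burnt)
Step 6: cell (4,3)='.' (+3 fires, +2 burnt)
Step 7: cell (4,3)='.' (+2 fires, +3 burnt)
Step 8: cell (4,3)='.' (+2 fires, +2 burnt)
Step 9: cell (4,3)='.' (+0 fires, +2 burnt)
  fire out at step 9

2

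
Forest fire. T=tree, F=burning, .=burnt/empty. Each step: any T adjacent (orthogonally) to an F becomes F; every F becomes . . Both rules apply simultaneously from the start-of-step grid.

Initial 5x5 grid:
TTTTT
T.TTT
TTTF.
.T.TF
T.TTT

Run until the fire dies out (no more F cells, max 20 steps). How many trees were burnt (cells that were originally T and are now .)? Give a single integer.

Step 1: +4 fires, +2 burnt (F count now 4)
Step 2: +5 fires, +4 burnt (F count now 5)
Step 3: +5 fires, +5 burnt (F count now 5)
Step 4: +2 fires, +5 burnt (F count now 2)
Step 5: +1 fires, +2 burnt (F count now 1)
Step 6: +0 fires, +1 burnt (F count now 0)
Fire out after step 6
Initially T: 18, now '.': 24
Total burnt (originally-T cells now '.'): 17

Answer: 17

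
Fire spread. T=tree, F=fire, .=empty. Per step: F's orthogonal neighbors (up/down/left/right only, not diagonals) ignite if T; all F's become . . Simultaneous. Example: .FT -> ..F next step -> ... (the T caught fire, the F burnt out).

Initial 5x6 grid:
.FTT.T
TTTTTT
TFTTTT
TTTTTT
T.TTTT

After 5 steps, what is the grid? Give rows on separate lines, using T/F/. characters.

Step 1: 5 trees catch fire, 2 burn out
  ..FT.T
  TFTTTT
  F.FTTT
  TFTTTT
  T.TTTT
Step 2: 6 trees catch fire, 5 burn out
  ...F.T
  F.FTTT
  ...FTT
  F.FTTT
  T.TTTT
Step 3: 5 trees catch fire, 6 burn out
  .....T
  ...FTT
  ....FT
  ...FTT
  F.FTTT
Step 4: 4 trees catch fire, 5 burn out
  .....T
  ....FT
  .....F
  ....FT
  ...FTT
Step 5: 3 trees catch fire, 4 burn out
  .....T
  .....F
  ......
  .....F
  ....FT

.....T
.....F
......
.....F
....FT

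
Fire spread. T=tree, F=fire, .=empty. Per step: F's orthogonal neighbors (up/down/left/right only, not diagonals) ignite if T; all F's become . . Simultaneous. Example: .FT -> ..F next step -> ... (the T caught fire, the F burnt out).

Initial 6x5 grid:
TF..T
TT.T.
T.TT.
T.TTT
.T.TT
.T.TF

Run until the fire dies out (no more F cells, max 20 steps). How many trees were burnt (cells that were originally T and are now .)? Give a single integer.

Answer: 14

Derivation:
Step 1: +4 fires, +2 burnt (F count now 4)
Step 2: +3 fires, +4 burnt (F count now 3)
Step 3: +2 fires, +3 burnt (F count now 2)
Step 4: +3 fires, +2 burnt (F count now 3)
Step 5: +2 fires, +3 burnt (F count now 2)
Step 6: +0 fires, +2 burnt (F count now 0)
Fire out after step 6
Initially T: 17, now '.': 27
Total burnt (originally-T cells now '.'): 14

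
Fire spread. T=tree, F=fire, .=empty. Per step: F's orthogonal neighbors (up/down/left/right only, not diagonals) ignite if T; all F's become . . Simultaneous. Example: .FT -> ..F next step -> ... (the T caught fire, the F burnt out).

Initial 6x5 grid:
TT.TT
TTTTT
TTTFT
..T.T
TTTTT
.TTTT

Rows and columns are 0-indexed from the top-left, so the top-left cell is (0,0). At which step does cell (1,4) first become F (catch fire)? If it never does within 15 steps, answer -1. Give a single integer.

Step 1: cell (1,4)='T' (+3 fires, +1 burnt)
Step 2: cell (1,4)='F' (+6 fires, +3 burnt)
  -> target ignites at step 2
Step 3: cell (1,4)='.' (+5 fires, +6 burnt)
Step 4: cell (1,4)='.' (+6 fires, +5 burnt)
Step 5: cell (1,4)='.' (+4 fires, +6 burnt)
Step 6: cell (1,4)='.' (+0 fires, +4 burnt)
  fire out at step 6

2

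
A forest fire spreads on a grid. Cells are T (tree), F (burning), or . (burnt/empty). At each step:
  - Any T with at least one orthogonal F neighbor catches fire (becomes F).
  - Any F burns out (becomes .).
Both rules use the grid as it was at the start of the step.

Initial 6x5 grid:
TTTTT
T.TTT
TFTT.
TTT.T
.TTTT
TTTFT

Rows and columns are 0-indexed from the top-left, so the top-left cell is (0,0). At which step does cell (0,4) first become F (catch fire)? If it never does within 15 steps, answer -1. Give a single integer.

Step 1: cell (0,4)='T' (+6 fires, +2 burnt)
Step 2: cell (0,4)='T' (+9 fires, +6 burnt)
Step 3: cell (0,4)='T' (+5 fires, +9 burnt)
Step 4: cell (0,4)='T' (+3 fires, +5 burnt)
Step 5: cell (0,4)='F' (+1 fires, +3 burnt)
  -> target ignites at step 5
Step 6: cell (0,4)='.' (+0 fires, +1 burnt)
  fire out at step 6

5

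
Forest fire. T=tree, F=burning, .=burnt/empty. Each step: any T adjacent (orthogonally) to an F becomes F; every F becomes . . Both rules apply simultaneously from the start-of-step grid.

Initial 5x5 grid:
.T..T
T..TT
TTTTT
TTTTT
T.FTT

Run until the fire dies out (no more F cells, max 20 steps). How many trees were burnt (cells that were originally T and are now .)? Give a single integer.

Step 1: +2 fires, +1 burnt (F count now 2)
Step 2: +4 fires, +2 burnt (F count now 4)
Step 3: +4 fires, +4 burnt (F count now 4)
Step 4: +4 fires, +4 burnt (F count now 4)
Step 5: +2 fires, +4 burnt (F count now 2)
Step 6: +1 fires, +2 burnt (F count now 1)
Step 7: +0 fires, +1 burnt (F count now 0)
Fire out after step 7
Initially T: 18, now '.': 24
Total burnt (originally-T cells now '.'): 17

Answer: 17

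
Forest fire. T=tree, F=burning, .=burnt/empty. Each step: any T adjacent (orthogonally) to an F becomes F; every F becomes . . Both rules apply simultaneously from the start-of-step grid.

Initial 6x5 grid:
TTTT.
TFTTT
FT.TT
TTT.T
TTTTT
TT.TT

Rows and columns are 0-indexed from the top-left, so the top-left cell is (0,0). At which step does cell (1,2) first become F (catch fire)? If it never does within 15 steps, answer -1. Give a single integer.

Step 1: cell (1,2)='F' (+5 fires, +2 burnt)
  -> target ignites at step 1
Step 2: cell (1,2)='.' (+5 fires, +5 burnt)
Step 3: cell (1,2)='.' (+6 fires, +5 burnt)
Step 4: cell (1,2)='.' (+3 fires, +6 burnt)
Step 5: cell (1,2)='.' (+2 fires, +3 burnt)
Step 6: cell (1,2)='.' (+2 fires, +2 burnt)
Step 7: cell (1,2)='.' (+1 fires, +2 burnt)
Step 8: cell (1,2)='.' (+0 fires, +1 burnt)
  fire out at step 8

1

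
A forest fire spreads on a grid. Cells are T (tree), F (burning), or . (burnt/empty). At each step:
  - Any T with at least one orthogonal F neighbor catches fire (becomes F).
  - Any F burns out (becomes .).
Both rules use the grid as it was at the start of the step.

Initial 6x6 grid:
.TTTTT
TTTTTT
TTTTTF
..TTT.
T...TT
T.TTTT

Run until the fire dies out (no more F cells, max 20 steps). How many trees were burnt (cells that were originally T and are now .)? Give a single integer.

Step 1: +2 fires, +1 burnt (F count now 2)
Step 2: +4 fires, +2 burnt (F count now 4)
Step 3: +5 fires, +4 burnt (F count now 5)
Step 4: +6 fires, +5 burnt (F count now 6)
Step 5: +5 fires, +6 burnt (F count now 5)
Step 6: +3 fires, +5 burnt (F count now 3)
Step 7: +0 fires, +3 burnt (F count now 0)
Fire out after step 7
Initially T: 27, now '.': 34
Total burnt (originally-T cells now '.'): 25

Answer: 25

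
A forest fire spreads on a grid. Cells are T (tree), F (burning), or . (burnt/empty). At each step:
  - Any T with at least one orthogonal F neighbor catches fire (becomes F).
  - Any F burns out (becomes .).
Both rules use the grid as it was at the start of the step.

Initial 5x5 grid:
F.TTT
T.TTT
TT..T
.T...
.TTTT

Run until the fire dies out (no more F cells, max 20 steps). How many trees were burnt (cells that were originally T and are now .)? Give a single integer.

Step 1: +1 fires, +1 burnt (F count now 1)
Step 2: +1 fires, +1 burnt (F count now 1)
Step 3: +1 fires, +1 burnt (F count now 1)
Step 4: +1 fires, +1 burnt (F count now 1)
Step 5: +1 fires, +1 burnt (F count now 1)
Step 6: +1 fires, +1 burnt (F count now 1)
Step 7: +1 fires, +1 burnt (F count now 1)
Step 8: +1 fires, +1 burnt (F count now 1)
Step 9: +0 fires, +1 burnt (F count now 0)
Fire out after step 9
Initially T: 15, now '.': 18
Total burnt (originally-T cells now '.'): 8

Answer: 8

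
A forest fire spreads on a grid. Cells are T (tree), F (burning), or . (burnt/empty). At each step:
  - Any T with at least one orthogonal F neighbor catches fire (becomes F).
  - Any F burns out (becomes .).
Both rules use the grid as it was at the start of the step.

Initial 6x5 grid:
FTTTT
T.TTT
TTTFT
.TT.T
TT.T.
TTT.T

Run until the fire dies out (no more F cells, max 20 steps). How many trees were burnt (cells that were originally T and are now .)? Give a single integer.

Step 1: +5 fires, +2 burnt (F count now 5)
Step 2: +8 fires, +5 burnt (F count now 8)
Step 3: +2 fires, +8 burnt (F count now 2)
Step 4: +1 fires, +2 burnt (F count now 1)
Step 5: +2 fires, +1 burnt (F count now 2)
Step 6: +2 fires, +2 burnt (F count now 2)
Step 7: +0 fires, +2 burnt (F count now 0)
Fire out after step 7
Initially T: 22, now '.': 28
Total burnt (originally-T cells now '.'): 20

Answer: 20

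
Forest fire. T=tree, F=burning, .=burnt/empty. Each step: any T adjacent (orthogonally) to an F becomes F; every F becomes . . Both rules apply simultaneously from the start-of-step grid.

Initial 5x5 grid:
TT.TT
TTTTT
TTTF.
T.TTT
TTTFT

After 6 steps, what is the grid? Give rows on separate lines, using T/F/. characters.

Step 1: 5 trees catch fire, 2 burn out
  TT.TT
  TTTFT
  TTF..
  T.TFT
  TTF.F
Step 2: 7 trees catch fire, 5 burn out
  TT.FT
  TTF.F
  TF...
  T.F.F
  TF...
Step 3: 4 trees catch fire, 7 burn out
  TT..F
  TF...
  F....
  T....
  F....
Step 4: 3 trees catch fire, 4 burn out
  TF...
  F....
  .....
  F....
  .....
Step 5: 1 trees catch fire, 3 burn out
  F....
  .....
  .....
  .....
  .....
Step 6: 0 trees catch fire, 1 burn out
  .....
  .....
  .....
  .....
  .....

.....
.....
.....
.....
.....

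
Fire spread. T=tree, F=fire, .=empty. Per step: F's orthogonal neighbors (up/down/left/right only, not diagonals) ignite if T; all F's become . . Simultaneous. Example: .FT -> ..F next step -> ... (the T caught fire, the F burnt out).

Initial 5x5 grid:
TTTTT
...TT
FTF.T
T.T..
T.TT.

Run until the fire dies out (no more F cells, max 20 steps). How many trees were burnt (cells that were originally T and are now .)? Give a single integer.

Step 1: +3 fires, +2 burnt (F count now 3)
Step 2: +2 fires, +3 burnt (F count now 2)
Step 3: +1 fires, +2 burnt (F count now 1)
Step 4: +0 fires, +1 burnt (F count now 0)
Fire out after step 4
Initially T: 14, now '.': 17
Total burnt (originally-T cells now '.'): 6

Answer: 6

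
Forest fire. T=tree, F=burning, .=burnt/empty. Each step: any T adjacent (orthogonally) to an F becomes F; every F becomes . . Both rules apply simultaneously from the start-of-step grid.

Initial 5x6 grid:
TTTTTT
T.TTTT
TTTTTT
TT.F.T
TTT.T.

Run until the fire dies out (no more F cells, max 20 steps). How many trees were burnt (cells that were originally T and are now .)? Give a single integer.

Answer: 23

Derivation:
Step 1: +1 fires, +1 burnt (F count now 1)
Step 2: +3 fires, +1 burnt (F count now 3)
Step 3: +5 fires, +3 burnt (F count now 5)
Step 4: +6 fires, +5 burnt (F count now 6)
Step 5: +5 fires, +6 burnt (F count now 5)
Step 6: +3 fires, +5 burnt (F count now 3)
Step 7: +0 fires, +3 burnt (F count now 0)
Fire out after step 7
Initially T: 24, now '.': 29
Total burnt (originally-T cells now '.'): 23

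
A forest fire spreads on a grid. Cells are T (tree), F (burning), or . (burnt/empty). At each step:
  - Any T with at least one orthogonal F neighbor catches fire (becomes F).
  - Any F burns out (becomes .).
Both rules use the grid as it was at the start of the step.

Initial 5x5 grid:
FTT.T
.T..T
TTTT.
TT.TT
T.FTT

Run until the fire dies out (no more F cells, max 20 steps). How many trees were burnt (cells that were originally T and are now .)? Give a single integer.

Answer: 14

Derivation:
Step 1: +2 fires, +2 burnt (F count now 2)
Step 2: +4 fires, +2 burnt (F count now 4)
Step 3: +3 fires, +4 burnt (F count now 3)
Step 4: +3 fires, +3 burnt (F count now 3)
Step 5: +1 fires, +3 burnt (F count now 1)
Step 6: +1 fires, +1 burnt (F count now 1)
Step 7: +0 fires, +1 burnt (F count now 0)
Fire out after step 7
Initially T: 16, now '.': 23
Total burnt (originally-T cells now '.'): 14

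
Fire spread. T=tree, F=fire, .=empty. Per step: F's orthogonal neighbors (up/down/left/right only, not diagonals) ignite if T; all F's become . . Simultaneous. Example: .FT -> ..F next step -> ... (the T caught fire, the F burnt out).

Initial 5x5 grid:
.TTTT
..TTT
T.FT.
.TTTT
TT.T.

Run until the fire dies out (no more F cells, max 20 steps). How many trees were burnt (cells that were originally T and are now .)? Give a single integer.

Step 1: +3 fires, +1 burnt (F count now 3)
Step 2: +4 fires, +3 burnt (F count now 4)
Step 3: +6 fires, +4 burnt (F count now 6)
Step 4: +2 fires, +6 burnt (F count now 2)
Step 5: +0 fires, +2 burnt (F count now 0)
Fire out after step 5
Initially T: 16, now '.': 24
Total burnt (originally-T cells now '.'): 15

Answer: 15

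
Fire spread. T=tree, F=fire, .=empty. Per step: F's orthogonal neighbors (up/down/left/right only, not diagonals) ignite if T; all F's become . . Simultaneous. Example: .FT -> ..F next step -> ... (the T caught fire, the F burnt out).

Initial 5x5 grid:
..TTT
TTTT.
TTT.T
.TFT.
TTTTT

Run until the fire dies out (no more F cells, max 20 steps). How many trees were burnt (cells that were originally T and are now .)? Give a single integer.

Step 1: +4 fires, +1 burnt (F count now 4)
Step 2: +4 fires, +4 burnt (F count now 4)
Step 3: +6 fires, +4 burnt (F count now 6)
Step 4: +2 fires, +6 burnt (F count now 2)
Step 5: +1 fires, +2 burnt (F count now 1)
Step 6: +0 fires, +1 burnt (F count now 0)
Fire out after step 6
Initially T: 18, now '.': 24
Total burnt (originally-T cells now '.'): 17

Answer: 17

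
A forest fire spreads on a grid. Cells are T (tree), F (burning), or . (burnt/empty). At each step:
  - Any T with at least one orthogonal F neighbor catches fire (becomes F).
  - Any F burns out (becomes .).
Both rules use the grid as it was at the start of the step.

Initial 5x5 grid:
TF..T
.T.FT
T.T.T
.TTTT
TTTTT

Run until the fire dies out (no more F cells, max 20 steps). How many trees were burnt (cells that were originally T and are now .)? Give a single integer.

Answer: 15

Derivation:
Step 1: +3 fires, +2 burnt (F count now 3)
Step 2: +2 fires, +3 burnt (F count now 2)
Step 3: +1 fires, +2 burnt (F count now 1)
Step 4: +2 fires, +1 burnt (F count now 2)
Step 5: +2 fires, +2 burnt (F count now 2)
Step 6: +3 fires, +2 burnt (F count now 3)
Step 7: +1 fires, +3 burnt (F count now 1)
Step 8: +1 fires, +1 burnt (F count now 1)
Step 9: +0 fires, +1 burnt (F count now 0)
Fire out after step 9
Initially T: 16, now '.': 24
Total burnt (originally-T cells now '.'): 15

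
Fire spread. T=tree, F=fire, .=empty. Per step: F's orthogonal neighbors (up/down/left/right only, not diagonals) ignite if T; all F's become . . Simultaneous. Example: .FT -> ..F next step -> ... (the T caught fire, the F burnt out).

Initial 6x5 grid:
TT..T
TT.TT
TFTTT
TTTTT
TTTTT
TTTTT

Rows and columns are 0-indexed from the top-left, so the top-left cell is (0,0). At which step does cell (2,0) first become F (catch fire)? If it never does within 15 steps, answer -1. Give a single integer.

Step 1: cell (2,0)='F' (+4 fires, +1 burnt)
  -> target ignites at step 1
Step 2: cell (2,0)='.' (+6 fires, +4 burnt)
Step 3: cell (2,0)='.' (+7 fires, +6 burnt)
Step 4: cell (2,0)='.' (+5 fires, +7 burnt)
Step 5: cell (2,0)='.' (+3 fires, +5 burnt)
Step 6: cell (2,0)='.' (+1 fires, +3 burnt)
Step 7: cell (2,0)='.' (+0 fires, +1 burnt)
  fire out at step 7

1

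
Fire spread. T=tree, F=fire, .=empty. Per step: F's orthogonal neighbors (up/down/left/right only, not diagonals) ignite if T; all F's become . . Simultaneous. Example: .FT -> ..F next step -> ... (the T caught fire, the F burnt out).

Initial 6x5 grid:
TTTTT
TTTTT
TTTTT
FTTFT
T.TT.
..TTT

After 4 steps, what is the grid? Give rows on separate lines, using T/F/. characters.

Step 1: 7 trees catch fire, 2 burn out
  TTTTT
  TTTTT
  FTTFT
  .FF.F
  F.TF.
  ..TTT
Step 2: 7 trees catch fire, 7 burn out
  TTTTT
  FTTFT
  .FF.F
  .....
  ..F..
  ..TFT
Step 3: 7 trees catch fire, 7 burn out
  FTTFT
  .FF.F
  .....
  .....
  .....
  ..F.F
Step 4: 3 trees catch fire, 7 burn out
  .FF.F
  .....
  .....
  .....
  .....
  .....

.FF.F
.....
.....
.....
.....
.....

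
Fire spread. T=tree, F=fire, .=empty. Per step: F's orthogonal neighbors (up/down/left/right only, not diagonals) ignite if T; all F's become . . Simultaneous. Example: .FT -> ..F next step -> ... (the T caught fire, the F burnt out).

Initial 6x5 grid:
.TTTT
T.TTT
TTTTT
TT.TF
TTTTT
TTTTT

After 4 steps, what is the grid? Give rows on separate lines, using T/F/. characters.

Step 1: 3 trees catch fire, 1 burn out
  .TTTT
  T.TTT
  TTTTF
  TT.F.
  TTTTF
  TTTTT
Step 2: 4 trees catch fire, 3 burn out
  .TTTT
  T.TTF
  TTTF.
  TT...
  TTTF.
  TTTTF
Step 3: 5 trees catch fire, 4 burn out
  .TTTF
  T.TF.
  TTF..
  TT...
  TTF..
  TTTF.
Step 4: 5 trees catch fire, 5 burn out
  .TTF.
  T.F..
  TF...
  TT...
  TF...
  TTF..

.TTF.
T.F..
TF...
TT...
TF...
TTF..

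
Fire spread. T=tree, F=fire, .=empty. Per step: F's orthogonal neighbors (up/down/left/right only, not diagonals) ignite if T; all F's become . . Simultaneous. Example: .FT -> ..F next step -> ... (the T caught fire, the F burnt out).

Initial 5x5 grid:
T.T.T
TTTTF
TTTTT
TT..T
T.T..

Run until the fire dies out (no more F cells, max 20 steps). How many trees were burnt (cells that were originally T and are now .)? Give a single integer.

Step 1: +3 fires, +1 burnt (F count now 3)
Step 2: +3 fires, +3 burnt (F count now 3)
Step 3: +3 fires, +3 burnt (F count now 3)
Step 4: +2 fires, +3 burnt (F count now 2)
Step 5: +3 fires, +2 burnt (F count now 3)
Step 6: +1 fires, +3 burnt (F count now 1)
Step 7: +1 fires, +1 burnt (F count now 1)
Step 8: +0 fires, +1 burnt (F count now 0)
Fire out after step 8
Initially T: 17, now '.': 24
Total burnt (originally-T cells now '.'): 16

Answer: 16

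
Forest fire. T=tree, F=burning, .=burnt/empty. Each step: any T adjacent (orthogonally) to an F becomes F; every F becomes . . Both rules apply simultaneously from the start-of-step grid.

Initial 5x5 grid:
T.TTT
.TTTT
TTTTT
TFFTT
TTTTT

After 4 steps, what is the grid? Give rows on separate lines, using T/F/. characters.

Step 1: 6 trees catch fire, 2 burn out
  T.TTT
  .TTTT
  TFFTT
  F..FT
  TFFTT
Step 2: 7 trees catch fire, 6 burn out
  T.TTT
  .FFTT
  F..FT
  ....F
  F..FT
Step 3: 4 trees catch fire, 7 burn out
  T.FTT
  ...FT
  ....F
  .....
  ....F
Step 4: 2 trees catch fire, 4 burn out
  T..FT
  ....F
  .....
  .....
  .....

T..FT
....F
.....
.....
.....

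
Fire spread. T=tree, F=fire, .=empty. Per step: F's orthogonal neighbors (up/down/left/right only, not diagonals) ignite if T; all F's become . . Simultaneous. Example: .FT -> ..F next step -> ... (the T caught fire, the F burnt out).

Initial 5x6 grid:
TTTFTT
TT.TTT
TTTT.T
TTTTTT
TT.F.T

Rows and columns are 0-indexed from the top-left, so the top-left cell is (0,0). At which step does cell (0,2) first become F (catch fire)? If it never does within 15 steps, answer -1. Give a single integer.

Step 1: cell (0,2)='F' (+4 fires, +2 burnt)
  -> target ignites at step 1
Step 2: cell (0,2)='.' (+6 fires, +4 burnt)
Step 3: cell (0,2)='.' (+6 fires, +6 burnt)
Step 4: cell (0,2)='.' (+6 fires, +6 burnt)
Step 5: cell (0,2)='.' (+2 fires, +6 burnt)
Step 6: cell (0,2)='.' (+0 fires, +2 burnt)
  fire out at step 6

1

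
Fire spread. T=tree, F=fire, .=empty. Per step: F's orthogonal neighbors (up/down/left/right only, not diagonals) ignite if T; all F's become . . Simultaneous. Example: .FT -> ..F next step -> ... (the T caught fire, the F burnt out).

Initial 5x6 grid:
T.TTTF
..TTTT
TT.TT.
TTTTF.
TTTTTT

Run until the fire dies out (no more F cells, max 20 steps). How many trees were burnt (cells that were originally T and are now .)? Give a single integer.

Step 1: +5 fires, +2 burnt (F count now 5)
Step 2: +6 fires, +5 burnt (F count now 6)
Step 3: +4 fires, +6 burnt (F count now 4)
Step 4: +4 fires, +4 burnt (F count now 4)
Step 5: +2 fires, +4 burnt (F count now 2)
Step 6: +0 fires, +2 burnt (F count now 0)
Fire out after step 6
Initially T: 22, now '.': 29
Total burnt (originally-T cells now '.'): 21

Answer: 21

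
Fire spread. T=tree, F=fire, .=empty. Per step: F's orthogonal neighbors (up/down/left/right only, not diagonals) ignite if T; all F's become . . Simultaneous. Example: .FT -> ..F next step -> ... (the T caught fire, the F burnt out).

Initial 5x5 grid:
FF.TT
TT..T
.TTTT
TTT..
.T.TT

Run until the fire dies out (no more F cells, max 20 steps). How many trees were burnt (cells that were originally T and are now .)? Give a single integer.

Step 1: +2 fires, +2 burnt (F count now 2)
Step 2: +1 fires, +2 burnt (F count now 1)
Step 3: +2 fires, +1 burnt (F count now 2)
Step 4: +4 fires, +2 burnt (F count now 4)
Step 5: +1 fires, +4 burnt (F count now 1)
Step 6: +1 fires, +1 burnt (F count now 1)
Step 7: +1 fires, +1 burnt (F count now 1)
Step 8: +1 fires, +1 burnt (F count now 1)
Step 9: +0 fires, +1 burnt (F count now 0)
Fire out after step 9
Initially T: 15, now '.': 23
Total burnt (originally-T cells now '.'): 13

Answer: 13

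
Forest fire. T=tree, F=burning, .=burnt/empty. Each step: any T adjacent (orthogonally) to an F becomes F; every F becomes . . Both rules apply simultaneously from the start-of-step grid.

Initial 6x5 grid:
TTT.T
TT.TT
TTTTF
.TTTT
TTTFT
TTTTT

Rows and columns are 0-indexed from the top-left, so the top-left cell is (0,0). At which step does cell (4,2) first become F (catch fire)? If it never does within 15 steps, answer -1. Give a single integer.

Step 1: cell (4,2)='F' (+7 fires, +2 burnt)
  -> target ignites at step 1
Step 2: cell (4,2)='.' (+7 fires, +7 burnt)
Step 3: cell (4,2)='.' (+4 fires, +7 burnt)
Step 4: cell (4,2)='.' (+3 fires, +4 burnt)
Step 5: cell (4,2)='.' (+2 fires, +3 burnt)
Step 6: cell (4,2)='.' (+2 fires, +2 burnt)
Step 7: cell (4,2)='.' (+0 fires, +2 burnt)
  fire out at step 7

1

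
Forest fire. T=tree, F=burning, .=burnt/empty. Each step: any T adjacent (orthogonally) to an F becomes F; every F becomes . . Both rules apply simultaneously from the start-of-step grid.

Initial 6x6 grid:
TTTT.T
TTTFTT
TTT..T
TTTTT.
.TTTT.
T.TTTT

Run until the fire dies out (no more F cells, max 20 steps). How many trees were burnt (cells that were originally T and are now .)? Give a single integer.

Answer: 27

Derivation:
Step 1: +3 fires, +1 burnt (F count now 3)
Step 2: +4 fires, +3 burnt (F count now 4)
Step 3: +6 fires, +4 burnt (F count now 6)
Step 4: +5 fires, +6 burnt (F count now 5)
Step 5: +5 fires, +5 burnt (F count now 5)
Step 6: +2 fires, +5 burnt (F count now 2)
Step 7: +1 fires, +2 burnt (F count now 1)
Step 8: +1 fires, +1 burnt (F count now 1)
Step 9: +0 fires, +1 burnt (F count now 0)
Fire out after step 9
Initially T: 28, now '.': 35
Total burnt (originally-T cells now '.'): 27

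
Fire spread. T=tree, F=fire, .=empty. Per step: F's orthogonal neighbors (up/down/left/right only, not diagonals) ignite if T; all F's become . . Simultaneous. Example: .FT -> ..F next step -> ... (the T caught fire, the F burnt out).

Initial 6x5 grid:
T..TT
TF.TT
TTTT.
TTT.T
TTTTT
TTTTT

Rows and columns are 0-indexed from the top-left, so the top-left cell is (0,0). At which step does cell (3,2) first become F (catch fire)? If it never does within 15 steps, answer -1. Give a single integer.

Step 1: cell (3,2)='T' (+2 fires, +1 burnt)
Step 2: cell (3,2)='T' (+4 fires, +2 burnt)
Step 3: cell (3,2)='F' (+4 fires, +4 burnt)
  -> target ignites at step 3
Step 4: cell (3,2)='.' (+4 fires, +4 burnt)
Step 5: cell (3,2)='.' (+5 fires, +4 burnt)
Step 6: cell (3,2)='.' (+3 fires, +5 burnt)
Step 7: cell (3,2)='.' (+2 fires, +3 burnt)
Step 8: cell (3,2)='.' (+0 fires, +2 burnt)
  fire out at step 8

3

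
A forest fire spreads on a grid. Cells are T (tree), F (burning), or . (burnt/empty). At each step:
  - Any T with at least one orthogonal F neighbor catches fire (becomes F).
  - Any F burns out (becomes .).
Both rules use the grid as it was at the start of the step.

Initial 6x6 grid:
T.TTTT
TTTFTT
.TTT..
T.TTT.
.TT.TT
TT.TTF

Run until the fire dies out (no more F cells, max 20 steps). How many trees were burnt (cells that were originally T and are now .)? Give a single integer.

Step 1: +6 fires, +2 burnt (F count now 6)
Step 2: +8 fires, +6 burnt (F count now 8)
Step 3: +5 fires, +8 burnt (F count now 5)
Step 4: +2 fires, +5 burnt (F count now 2)
Step 5: +1 fires, +2 burnt (F count now 1)
Step 6: +1 fires, +1 burnt (F count now 1)
Step 7: +1 fires, +1 burnt (F count now 1)
Step 8: +0 fires, +1 burnt (F count now 0)
Fire out after step 8
Initially T: 25, now '.': 35
Total burnt (originally-T cells now '.'): 24

Answer: 24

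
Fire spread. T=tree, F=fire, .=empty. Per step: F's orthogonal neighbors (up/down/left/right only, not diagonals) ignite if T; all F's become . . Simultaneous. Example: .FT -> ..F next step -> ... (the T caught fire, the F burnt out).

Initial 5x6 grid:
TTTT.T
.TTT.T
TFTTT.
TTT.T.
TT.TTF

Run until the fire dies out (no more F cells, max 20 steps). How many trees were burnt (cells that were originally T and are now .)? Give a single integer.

Step 1: +5 fires, +2 burnt (F count now 5)
Step 2: +8 fires, +5 burnt (F count now 8)
Step 3: +5 fires, +8 burnt (F count now 5)
Step 4: +1 fires, +5 burnt (F count now 1)
Step 5: +0 fires, +1 burnt (F count now 0)
Fire out after step 5
Initially T: 21, now '.': 28
Total burnt (originally-T cells now '.'): 19

Answer: 19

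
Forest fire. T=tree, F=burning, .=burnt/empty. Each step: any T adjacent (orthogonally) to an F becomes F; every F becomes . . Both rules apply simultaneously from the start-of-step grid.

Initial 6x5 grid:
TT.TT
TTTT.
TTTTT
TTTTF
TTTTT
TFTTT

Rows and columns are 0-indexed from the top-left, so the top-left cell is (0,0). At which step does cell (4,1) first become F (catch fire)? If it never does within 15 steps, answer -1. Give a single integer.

Step 1: cell (4,1)='F' (+6 fires, +2 burnt)
  -> target ignites at step 1
Step 2: cell (4,1)='.' (+8 fires, +6 burnt)
Step 3: cell (4,1)='.' (+4 fires, +8 burnt)
Step 4: cell (4,1)='.' (+4 fires, +4 burnt)
Step 5: cell (4,1)='.' (+3 fires, +4 burnt)
Step 6: cell (4,1)='.' (+1 fires, +3 burnt)
Step 7: cell (4,1)='.' (+0 fires, +1 burnt)
  fire out at step 7

1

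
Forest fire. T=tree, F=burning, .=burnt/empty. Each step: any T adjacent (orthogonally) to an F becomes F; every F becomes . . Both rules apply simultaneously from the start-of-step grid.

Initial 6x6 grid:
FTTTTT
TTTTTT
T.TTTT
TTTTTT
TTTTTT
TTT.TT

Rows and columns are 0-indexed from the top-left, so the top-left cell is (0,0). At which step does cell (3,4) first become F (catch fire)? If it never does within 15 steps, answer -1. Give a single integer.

Step 1: cell (3,4)='T' (+2 fires, +1 burnt)
Step 2: cell (3,4)='T' (+3 fires, +2 burnt)
Step 3: cell (3,4)='T' (+3 fires, +3 burnt)
Step 4: cell (3,4)='T' (+5 fires, +3 burnt)
Step 5: cell (3,4)='T' (+6 fires, +5 burnt)
Step 6: cell (3,4)='T' (+5 fires, +6 burnt)
Step 7: cell (3,4)='F' (+4 fires, +5 burnt)
  -> target ignites at step 7
Step 8: cell (3,4)='.' (+2 fires, +4 burnt)
Step 9: cell (3,4)='.' (+2 fires, +2 burnt)
Step 10: cell (3,4)='.' (+1 fires, +2 burnt)
Step 11: cell (3,4)='.' (+0 fires, +1 burnt)
  fire out at step 11

7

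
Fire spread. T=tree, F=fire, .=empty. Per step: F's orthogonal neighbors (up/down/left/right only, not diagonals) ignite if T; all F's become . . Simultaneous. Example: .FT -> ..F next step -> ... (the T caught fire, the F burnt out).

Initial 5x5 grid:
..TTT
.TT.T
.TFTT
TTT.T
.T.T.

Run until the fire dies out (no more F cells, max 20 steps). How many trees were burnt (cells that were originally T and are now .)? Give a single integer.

Step 1: +4 fires, +1 burnt (F count now 4)
Step 2: +4 fires, +4 burnt (F count now 4)
Step 3: +5 fires, +4 burnt (F count now 5)
Step 4: +1 fires, +5 burnt (F count now 1)
Step 5: +0 fires, +1 burnt (F count now 0)
Fire out after step 5
Initially T: 15, now '.': 24
Total burnt (originally-T cells now '.'): 14

Answer: 14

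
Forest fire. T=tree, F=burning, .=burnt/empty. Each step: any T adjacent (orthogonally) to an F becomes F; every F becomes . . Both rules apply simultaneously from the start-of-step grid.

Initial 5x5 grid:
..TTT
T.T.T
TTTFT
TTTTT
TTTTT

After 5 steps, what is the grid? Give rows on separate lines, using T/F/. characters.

Step 1: 3 trees catch fire, 1 burn out
  ..TTT
  T.T.T
  TTF.F
  TTTFT
  TTTTT
Step 2: 6 trees catch fire, 3 burn out
  ..TTT
  T.F.F
  TF...
  TTF.F
  TTTFT
Step 3: 6 trees catch fire, 6 burn out
  ..FTF
  T....
  F....
  TF...
  TTF.F
Step 4: 4 trees catch fire, 6 burn out
  ...F.
  F....
  .....
  F....
  TF...
Step 5: 1 trees catch fire, 4 burn out
  .....
  .....
  .....
  .....
  F....

.....
.....
.....
.....
F....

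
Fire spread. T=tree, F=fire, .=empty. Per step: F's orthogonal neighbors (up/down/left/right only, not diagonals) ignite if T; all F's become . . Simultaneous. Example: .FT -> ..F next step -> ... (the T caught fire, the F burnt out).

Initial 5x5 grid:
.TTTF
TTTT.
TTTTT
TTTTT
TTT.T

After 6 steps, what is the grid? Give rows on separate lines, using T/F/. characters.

Step 1: 1 trees catch fire, 1 burn out
  .TTF.
  TTTT.
  TTTTT
  TTTTT
  TTT.T
Step 2: 2 trees catch fire, 1 burn out
  .TF..
  TTTF.
  TTTTT
  TTTTT
  TTT.T
Step 3: 3 trees catch fire, 2 burn out
  .F...
  TTF..
  TTTFT
  TTTTT
  TTT.T
Step 4: 4 trees catch fire, 3 burn out
  .....
  TF...
  TTF.F
  TTTFT
  TTT.T
Step 5: 4 trees catch fire, 4 burn out
  .....
  F....
  TF...
  TTF.F
  TTT.T
Step 6: 4 trees catch fire, 4 burn out
  .....
  .....
  F....
  TF...
  TTF.F

.....
.....
F....
TF...
TTF.F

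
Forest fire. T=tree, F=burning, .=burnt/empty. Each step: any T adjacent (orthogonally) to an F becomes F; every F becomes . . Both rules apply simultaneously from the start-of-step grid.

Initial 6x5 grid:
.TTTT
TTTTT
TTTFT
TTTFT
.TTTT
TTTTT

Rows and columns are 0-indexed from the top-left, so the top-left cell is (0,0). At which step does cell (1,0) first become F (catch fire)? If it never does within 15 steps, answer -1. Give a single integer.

Step 1: cell (1,0)='T' (+6 fires, +2 burnt)
Step 2: cell (1,0)='T' (+8 fires, +6 burnt)
Step 3: cell (1,0)='T' (+8 fires, +8 burnt)
Step 4: cell (1,0)='F' (+3 fires, +8 burnt)
  -> target ignites at step 4
Step 5: cell (1,0)='.' (+1 fires, +3 burnt)
Step 6: cell (1,0)='.' (+0 fires, +1 burnt)
  fire out at step 6

4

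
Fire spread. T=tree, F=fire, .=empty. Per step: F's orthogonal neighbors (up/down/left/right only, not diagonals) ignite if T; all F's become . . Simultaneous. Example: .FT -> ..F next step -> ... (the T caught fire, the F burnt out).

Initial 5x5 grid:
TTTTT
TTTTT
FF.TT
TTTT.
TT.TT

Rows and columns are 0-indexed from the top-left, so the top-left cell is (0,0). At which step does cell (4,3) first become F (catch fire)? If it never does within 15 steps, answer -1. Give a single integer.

Step 1: cell (4,3)='T' (+4 fires, +2 burnt)
Step 2: cell (4,3)='T' (+6 fires, +4 burnt)
Step 3: cell (4,3)='T' (+3 fires, +6 burnt)
Step 4: cell (4,3)='F' (+4 fires, +3 burnt)
  -> target ignites at step 4
Step 5: cell (4,3)='.' (+3 fires, +4 burnt)
Step 6: cell (4,3)='.' (+0 fires, +3 burnt)
  fire out at step 6

4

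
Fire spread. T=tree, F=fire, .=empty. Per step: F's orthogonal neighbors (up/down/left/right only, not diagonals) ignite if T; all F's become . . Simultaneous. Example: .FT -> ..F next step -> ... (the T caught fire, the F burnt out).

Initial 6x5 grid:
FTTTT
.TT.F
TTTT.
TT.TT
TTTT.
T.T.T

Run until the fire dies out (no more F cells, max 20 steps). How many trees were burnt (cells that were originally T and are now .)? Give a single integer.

Answer: 20

Derivation:
Step 1: +2 fires, +2 burnt (F count now 2)
Step 2: +3 fires, +2 burnt (F count now 3)
Step 3: +2 fires, +3 burnt (F count now 2)
Step 4: +3 fires, +2 burnt (F count now 3)
Step 5: +3 fires, +3 burnt (F count now 3)
Step 6: +3 fires, +3 burnt (F count now 3)
Step 7: +4 fires, +3 burnt (F count now 4)
Step 8: +0 fires, +4 burnt (F count now 0)
Fire out after step 8
Initially T: 21, now '.': 29
Total burnt (originally-T cells now '.'): 20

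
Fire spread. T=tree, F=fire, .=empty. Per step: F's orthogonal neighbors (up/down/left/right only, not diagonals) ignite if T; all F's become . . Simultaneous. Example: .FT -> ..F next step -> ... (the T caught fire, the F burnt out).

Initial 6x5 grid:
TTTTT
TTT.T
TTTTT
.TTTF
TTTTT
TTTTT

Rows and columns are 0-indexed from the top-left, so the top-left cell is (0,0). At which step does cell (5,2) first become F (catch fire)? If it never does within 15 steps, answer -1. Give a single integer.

Step 1: cell (5,2)='T' (+3 fires, +1 burnt)
Step 2: cell (5,2)='T' (+5 fires, +3 burnt)
Step 3: cell (5,2)='T' (+5 fires, +5 burnt)
Step 4: cell (5,2)='F' (+5 fires, +5 burnt)
  -> target ignites at step 4
Step 5: cell (5,2)='.' (+5 fires, +5 burnt)
Step 6: cell (5,2)='.' (+3 fires, +5 burnt)
Step 7: cell (5,2)='.' (+1 fires, +3 burnt)
Step 8: cell (5,2)='.' (+0 fires, +1 burnt)
  fire out at step 8

4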